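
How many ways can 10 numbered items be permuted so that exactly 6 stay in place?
Choose the 6 fixed points C(10,6) = 210, derange the rest: !4 = Σ_{j=0}^{4} (-1)^j·4!/j! = 24 - 24 + 12 - 4 + 1 = 9. Product = 210 × 9 = 1890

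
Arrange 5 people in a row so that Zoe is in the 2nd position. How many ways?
Fix one position: (5-1)! = 24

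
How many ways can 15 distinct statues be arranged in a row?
15! = 1307674368000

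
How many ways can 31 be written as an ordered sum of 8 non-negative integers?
C(31+8-1, 8-1) = C(38, 7) = 12620256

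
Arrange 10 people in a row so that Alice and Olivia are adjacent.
Treat as block: (10-1)! × 2! = 362880 × 2 = 725760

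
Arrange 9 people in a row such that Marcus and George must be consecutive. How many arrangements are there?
Treat the 2 as one block: (9-2+1)! × 2! = 40320 × 2 = 80640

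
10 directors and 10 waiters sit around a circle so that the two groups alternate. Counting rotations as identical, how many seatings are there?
Fix one of the directors: (10-1)! ways for the remaining directors, × 10! ways for the waiters = 362880 × 3628800 = 1316818944000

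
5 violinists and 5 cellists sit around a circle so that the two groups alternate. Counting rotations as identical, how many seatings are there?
Fix one of the violinists: (5-1)! ways for the remaining violinists, × 5! ways for the cellists = 24 × 120 = 2880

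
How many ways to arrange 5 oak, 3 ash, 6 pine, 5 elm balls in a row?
19! / (5! × 3! × 6! × 5!) = 1955457504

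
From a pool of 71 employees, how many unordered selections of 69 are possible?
C(71,69) = 71!/(69!×2!) = 2485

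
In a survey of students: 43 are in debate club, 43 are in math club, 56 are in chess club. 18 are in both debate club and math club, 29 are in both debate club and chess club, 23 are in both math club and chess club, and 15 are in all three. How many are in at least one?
|A∪B∪C| = 43+43+56-18-29-23+15 = 87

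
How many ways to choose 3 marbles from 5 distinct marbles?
C(5,3) = 5!/(3!×2!) = 10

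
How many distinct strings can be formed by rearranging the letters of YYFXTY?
6! / (1! × 1! × 1! × 3!) = 120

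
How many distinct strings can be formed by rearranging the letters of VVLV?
4! / (3! × 1!) = 4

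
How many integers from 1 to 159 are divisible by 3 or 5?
⌊159/3⌋ + ⌊159/5⌋ - ⌊159/15⌋ = 53 + 31 - 10 = 74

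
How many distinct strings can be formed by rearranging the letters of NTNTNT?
6! / (3! × 3!) = 20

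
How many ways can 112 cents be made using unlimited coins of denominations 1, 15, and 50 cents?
Coefficient of x^112 in 1/(1-x^1) · 1/(1-x^15) · 1/(1-x^50). Case on j = number of 50-cent coins (j = 0..2); remainder r = 112 - 50j is made from {1,15} in ⌊r/15⌋+1 ways. r = 112, 62, 12 → 8 + 5 + 1 = 14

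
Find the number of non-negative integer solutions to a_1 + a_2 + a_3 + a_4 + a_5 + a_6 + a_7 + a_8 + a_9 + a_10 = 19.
C(19+10-1, 10-1) = C(28, 9) = 6906900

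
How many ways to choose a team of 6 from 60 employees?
C(60,6) = 60!/(6!×54!) = 50063860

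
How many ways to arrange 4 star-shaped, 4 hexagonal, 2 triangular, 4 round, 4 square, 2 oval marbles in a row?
20! / (4! × 4! × 2! × 4! × 4! × 2!) = 1833241410000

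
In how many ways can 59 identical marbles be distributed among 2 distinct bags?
C(59+2-1, 2-1) = C(60, 1) = 60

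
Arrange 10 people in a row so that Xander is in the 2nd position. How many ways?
Fix one position: (10-1)! = 362880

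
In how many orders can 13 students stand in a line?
13! = 6227020800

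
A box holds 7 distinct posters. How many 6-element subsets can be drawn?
C(7,6) = 7!/(6!×1!) = 7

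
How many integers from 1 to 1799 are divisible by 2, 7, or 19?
⌊1799/2⌋+⌊1799/7⌋+⌊1799/19⌋ - ⌊1799/14⌋-⌊1799/38⌋-⌊1799/133⌋ + ⌊1799/266⌋ = 899+257+94 - 128-47-13 + 6 = 1068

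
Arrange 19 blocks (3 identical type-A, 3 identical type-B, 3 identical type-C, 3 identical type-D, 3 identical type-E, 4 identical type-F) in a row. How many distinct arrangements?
19! / (3! × 3! × 3! × 3! × 3! × 4!) = 651819168000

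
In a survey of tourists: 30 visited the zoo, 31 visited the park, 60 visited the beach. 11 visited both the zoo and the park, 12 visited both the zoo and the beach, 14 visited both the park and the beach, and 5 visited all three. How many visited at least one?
|A∪B∪C| = 30+31+60-11-12-14+5 = 89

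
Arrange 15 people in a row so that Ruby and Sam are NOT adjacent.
Total - adjacent = 15! - (15-1)!×2 = 1307674368000 - 174356582400 = 1133317785600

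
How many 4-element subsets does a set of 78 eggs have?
C(78,4) = 78!/(4!×74!) = 1426425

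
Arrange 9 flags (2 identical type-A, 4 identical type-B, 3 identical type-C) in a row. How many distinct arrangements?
9! / (2! × 4! × 3!) = 1260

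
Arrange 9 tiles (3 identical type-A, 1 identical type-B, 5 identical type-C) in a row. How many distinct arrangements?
9! / (3! × 1! × 5!) = 504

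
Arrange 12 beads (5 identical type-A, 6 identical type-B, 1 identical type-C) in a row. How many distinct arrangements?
12! / (5! × 6! × 1!) = 5544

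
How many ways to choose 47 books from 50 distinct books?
C(50,47) = 50!/(47!×3!) = 19600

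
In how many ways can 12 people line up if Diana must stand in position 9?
Fix one position: (12-1)! = 39916800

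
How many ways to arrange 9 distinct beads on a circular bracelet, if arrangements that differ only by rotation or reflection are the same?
(9-1)!/2 = 40320/2 = 20160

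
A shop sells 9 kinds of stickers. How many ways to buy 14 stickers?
C(14+9-1, 9-1) = C(22, 8) = 319770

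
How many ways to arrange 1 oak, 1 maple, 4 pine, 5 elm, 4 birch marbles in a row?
15! / (1! × 1! × 4! × 5! × 4!) = 18918900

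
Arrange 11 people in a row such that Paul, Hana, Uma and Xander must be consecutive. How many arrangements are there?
Treat the 4 as one block: (11-4+1)! × 4! = 40320 × 24 = 967680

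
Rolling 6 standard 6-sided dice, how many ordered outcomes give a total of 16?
Coefficient of x^16 in (x + x² + ... + x^6)^6. By inclusion-exclusion on dice exceeding 6: Σ_j (-1)^j C(6,j)·C(16-1-6j, 5) = C(6,0)·C(15,5) - C(6,1)·C(9,5) = 1·3003 - 6·126 = 2247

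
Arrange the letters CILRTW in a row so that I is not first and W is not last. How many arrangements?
By inclusion-exclusion: 6! - 2×(6-1)! + (6-2)! = 720 - 240 + 24 = 504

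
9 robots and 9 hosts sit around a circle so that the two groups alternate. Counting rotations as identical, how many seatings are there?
Fix one of the robots: (9-1)! ways for the remaining robots, × 9! ways for the hosts = 40320 × 362880 = 14631321600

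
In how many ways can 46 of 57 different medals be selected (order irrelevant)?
C(57,46) = 57!/(46!×11!) = 184509266760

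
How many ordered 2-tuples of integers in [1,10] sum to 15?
Coefficient of x^15 in (x + x² + ... + x^10)^2. By inclusion-exclusion on dice exceeding 10: Σ_j (-1)^j C(2,j)·C(15-1-10j, 1) = C(2,0)·C(14,1) - C(2,1)·C(4,1) = 1·14 - 2·4 = 6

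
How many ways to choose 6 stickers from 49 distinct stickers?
C(49,6) = 49!/(6!×43!) = 13983816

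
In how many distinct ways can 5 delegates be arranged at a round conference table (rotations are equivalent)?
Circular: fix one position, arrange the rest. (5-1)! = 24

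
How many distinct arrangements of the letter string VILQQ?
5! / (1! × 2! × 1! × 1!) = 60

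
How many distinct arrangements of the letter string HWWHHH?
6! / (2! × 4!) = 15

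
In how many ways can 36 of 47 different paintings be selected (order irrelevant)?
C(47,36) = 47!/(36!×11!) = 17417133617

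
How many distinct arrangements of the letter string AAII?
4! / (2! × 2!) = 6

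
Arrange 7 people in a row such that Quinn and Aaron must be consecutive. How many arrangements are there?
Treat the 2 as one block: (7-2+1)! × 2! = 720 × 2 = 1440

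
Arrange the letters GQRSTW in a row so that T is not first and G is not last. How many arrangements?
By inclusion-exclusion: 6! - 2×(6-1)! + (6-2)! = 720 - 240 + 24 = 504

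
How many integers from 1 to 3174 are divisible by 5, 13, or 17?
⌊3174/5⌋+⌊3174/13⌋+⌊3174/17⌋ - ⌊3174/65⌋-⌊3174/85⌋-⌊3174/221⌋ + ⌊3174/1105⌋ = 634+244+186 - 48-37-14 + 2 = 967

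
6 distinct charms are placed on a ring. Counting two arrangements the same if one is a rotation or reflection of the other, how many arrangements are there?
(6-1)!/2 = 120/2 = 60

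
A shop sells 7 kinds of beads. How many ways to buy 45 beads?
C(45+7-1, 7-1) = C(51, 6) = 18009460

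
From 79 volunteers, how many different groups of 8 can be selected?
C(79,8) = 79!/(8!×71!) = 26088783435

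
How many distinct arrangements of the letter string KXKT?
4! / (2! × 1! × 1!) = 12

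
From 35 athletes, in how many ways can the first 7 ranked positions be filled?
P(35,7) = 35!/(35-7)! = 33891580800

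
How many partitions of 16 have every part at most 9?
Let r_j(i) = number of partitions of i into parts ≤ j, for i = 0..16. r_1(i) = 1 for all i; r_j(i) = r_{j-1}(i) + r_j(i-j). Rows j = 2..9: ≤2: 1 1 2 2 3 3 4 4 5 5 6 6 7 7 8 8 9; ≤3: 1 1 2 3 4 5 7 8 10 12 14 16 19 21 24 27 30; ≤4: 1 1 2 3 5 6 9 11 15 18 23 27 34 39 47 54 64; ≤5: 1 1 2 3 5 7 10 13 18 23 30 37 47 57 70 84 101; ≤6: 1 1 2 3 5 7 11 14 20 26 35 44 58 71 90 110 136; ≤7: 1 1 2 3 5 7 11 15 21 28 38 49 65 82 105 131 164; ≤8: 1 1 2 3 5 7 11 15 22 29 40 52 70 89 116 146 186; ≤9: 1 1 2 3 5 7 11 15 22 30 41 54 73 94 123 157 201. r_9(16) = 201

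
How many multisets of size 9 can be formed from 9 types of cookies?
C(9+9-1, 9-1) = C(17, 8) = 24310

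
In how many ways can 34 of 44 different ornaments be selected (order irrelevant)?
C(44,34) = 44!/(34!×10!) = 2481256778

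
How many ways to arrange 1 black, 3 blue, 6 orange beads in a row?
10! / (1! × 3! × 6!) = 840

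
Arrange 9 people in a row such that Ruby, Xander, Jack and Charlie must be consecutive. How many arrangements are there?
Treat the 4 as one block: (9-4+1)! × 4! = 720 × 24 = 17280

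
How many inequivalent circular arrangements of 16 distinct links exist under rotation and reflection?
(16-1)!/2 = 1307674368000/2 = 653837184000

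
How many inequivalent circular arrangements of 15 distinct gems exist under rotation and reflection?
(15-1)!/2 = 87178291200/2 = 43589145600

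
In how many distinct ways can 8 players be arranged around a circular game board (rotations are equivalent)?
Circular: fix one position, arrange the rest. (8-1)! = 5040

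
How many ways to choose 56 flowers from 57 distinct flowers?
C(57,56) = 57!/(56!×1!) = 57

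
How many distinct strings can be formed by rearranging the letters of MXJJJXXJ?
8! / (1! × 4! × 3!) = 280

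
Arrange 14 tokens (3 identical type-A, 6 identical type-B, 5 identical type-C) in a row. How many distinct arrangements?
14! / (3! × 6! × 5!) = 168168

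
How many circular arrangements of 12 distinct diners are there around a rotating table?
Circular: fix one position, arrange the rest. (12-1)! = 39916800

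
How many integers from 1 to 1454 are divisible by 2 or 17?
⌊1454/2⌋ + ⌊1454/17⌋ - ⌊1454/34⌋ = 727 + 85 - 42 = 770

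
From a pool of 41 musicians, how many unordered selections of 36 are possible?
C(41,36) = 41!/(36!×5!) = 749398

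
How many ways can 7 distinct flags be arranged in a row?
7! = 5040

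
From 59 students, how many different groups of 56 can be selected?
C(59,56) = 59!/(56!×3!) = 32509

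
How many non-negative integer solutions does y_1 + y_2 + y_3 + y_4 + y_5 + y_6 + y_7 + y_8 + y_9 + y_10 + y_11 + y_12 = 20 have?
C(20+12-1, 12-1) = C(31, 11) = 84672315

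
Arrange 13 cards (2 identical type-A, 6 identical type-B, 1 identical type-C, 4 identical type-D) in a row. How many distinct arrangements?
13! / (2! × 6! × 1! × 4!) = 180180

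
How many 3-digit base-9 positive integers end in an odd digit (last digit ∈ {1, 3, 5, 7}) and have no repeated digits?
Last∈{1,3,5,7}. Last=0: 0. Last nonzero: 4×7×P(7,1) = 196. Total = 196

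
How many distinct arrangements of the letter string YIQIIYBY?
8! / (1! × 3! × 3! × 1!) = 1120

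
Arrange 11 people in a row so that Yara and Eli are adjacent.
Treat as block: (11-1)! × 2! = 3628800 × 2 = 7257600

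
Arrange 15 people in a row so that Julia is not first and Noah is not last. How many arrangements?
By inclusion-exclusion: 15! - 2×(15-1)! + (15-2)! = 1307674368000 - 174356582400 + 6227020800 = 1139544806400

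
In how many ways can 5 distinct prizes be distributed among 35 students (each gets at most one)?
P(35,5) = 35!/(35-5)! = 38955840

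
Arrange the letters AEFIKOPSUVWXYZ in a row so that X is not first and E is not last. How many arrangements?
By inclusion-exclusion: 14! - 2×(14-1)! + (14-2)! = 87178291200 - 12454041600 + 479001600 = 75203251200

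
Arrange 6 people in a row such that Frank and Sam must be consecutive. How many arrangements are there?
Treat the 2 as one block: (6-2+1)! × 2! = 120 × 2 = 240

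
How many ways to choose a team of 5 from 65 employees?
C(65,5) = 65!/(5!×60!) = 8259888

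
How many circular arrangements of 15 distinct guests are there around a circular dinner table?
Circular: fix one position, arrange the rest. (15-1)! = 87178291200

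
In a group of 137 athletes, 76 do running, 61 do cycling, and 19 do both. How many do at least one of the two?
|A∪B| = |A| + |B| - |A∩B| = 76 + 61 - 19 = 118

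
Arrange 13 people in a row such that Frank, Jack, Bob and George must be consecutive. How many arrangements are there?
Treat the 4 as one block: (13-4+1)! × 4! = 3628800 × 24 = 87091200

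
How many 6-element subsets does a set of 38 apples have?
C(38,6) = 38!/(6!×32!) = 2760681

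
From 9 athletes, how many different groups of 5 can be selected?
C(9,5) = 9!/(5!×4!) = 126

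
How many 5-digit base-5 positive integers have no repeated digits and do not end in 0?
Last digit: 4 nonzero choices. First digit: 3 (nonzero, ≠last). Middle 3: P(3,3) = 6. Total = 72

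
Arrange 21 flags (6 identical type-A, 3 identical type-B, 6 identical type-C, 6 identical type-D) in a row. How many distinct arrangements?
21! / (6! × 3! × 6! × 6!) = 22813670880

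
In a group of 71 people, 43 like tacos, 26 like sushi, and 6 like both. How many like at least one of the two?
|A∪B| = |A| + |B| - |A∩B| = 43 + 26 - 6 = 63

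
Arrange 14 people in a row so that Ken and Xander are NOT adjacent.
Total - adjacent = 14! - (14-1)!×2 = 87178291200 - 12454041600 = 74724249600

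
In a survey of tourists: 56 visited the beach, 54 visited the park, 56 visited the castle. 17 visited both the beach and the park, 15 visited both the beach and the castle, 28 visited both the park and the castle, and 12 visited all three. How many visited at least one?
|A∪B∪C| = 56+54+56-17-15-28+12 = 118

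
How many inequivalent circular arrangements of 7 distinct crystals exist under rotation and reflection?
(7-1)!/2 = 720/2 = 360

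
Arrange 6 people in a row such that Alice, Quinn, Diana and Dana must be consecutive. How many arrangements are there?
Treat the 4 as one block: (6-4+1)! × 4! = 6 × 24 = 144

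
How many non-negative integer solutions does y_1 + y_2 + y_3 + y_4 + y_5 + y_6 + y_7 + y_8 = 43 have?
C(43+8-1, 8-1) = C(50, 7) = 99884400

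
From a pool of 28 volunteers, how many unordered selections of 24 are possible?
C(28,24) = 28!/(24!×4!) = 20475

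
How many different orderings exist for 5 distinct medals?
5! = 120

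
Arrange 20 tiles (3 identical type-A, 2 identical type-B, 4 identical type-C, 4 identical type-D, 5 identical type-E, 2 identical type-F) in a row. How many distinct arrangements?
20! / (3! × 2! × 4! × 4! × 5! × 2!) = 1466593128000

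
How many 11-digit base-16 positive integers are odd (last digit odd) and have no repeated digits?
Last∈{1,3,5,7,9,11,13,15}. Last=0: 0. Last nonzero: 8×14×P(14,9) = 81366405120. Total = 81366405120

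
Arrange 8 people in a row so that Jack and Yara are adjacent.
Treat as block: (8-1)! × 2! = 5040 × 2 = 10080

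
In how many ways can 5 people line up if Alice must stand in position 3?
Fix one position: (5-1)! = 24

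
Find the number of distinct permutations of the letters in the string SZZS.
4! / (2! × 2!) = 6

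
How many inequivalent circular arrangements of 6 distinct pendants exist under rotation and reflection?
(6-1)!/2 = 120/2 = 60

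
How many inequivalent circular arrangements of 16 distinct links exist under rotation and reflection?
(16-1)!/2 = 1307674368000/2 = 653837184000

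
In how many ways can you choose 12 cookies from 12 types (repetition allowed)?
C(12+12-1, 12-1) = C(23, 11) = 1352078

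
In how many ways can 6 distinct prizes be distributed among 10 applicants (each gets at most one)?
P(10,6) = 10!/(10-6)! = 151200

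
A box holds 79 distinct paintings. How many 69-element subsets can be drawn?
C(79,69) = 79!/(69!×10!) = 1440680596355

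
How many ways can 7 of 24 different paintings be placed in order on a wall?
P(24,7) = 24!/(24-7)! = 1744364160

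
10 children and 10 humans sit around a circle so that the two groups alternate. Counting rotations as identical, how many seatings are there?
Fix one of the children: (10-1)! ways for the remaining children, × 10! ways for the humans = 362880 × 3628800 = 1316818944000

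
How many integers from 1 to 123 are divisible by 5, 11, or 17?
⌊123/5⌋+⌊123/11⌋+⌊123/17⌋ - ⌊123/55⌋-⌊123/85⌋-⌊123/187⌋ + ⌊123/935⌋ = 24+11+7 - 2-1-0 + 0 = 39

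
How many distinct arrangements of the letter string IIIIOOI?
7! / (5! × 2!) = 21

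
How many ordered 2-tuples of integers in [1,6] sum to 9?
Coefficient of x^9 in (x + x² + ... + x^6)^2. By inclusion-exclusion on dice exceeding 6: Σ_j (-1)^j C(2,j)·C(9-1-6j, 1) = C(2,0)·C(8,1) - C(2,1)·C(2,1) = 1·8 - 2·2 = 4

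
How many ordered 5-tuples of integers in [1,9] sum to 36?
Coefficient of x^36 in (x + x² + ... + x^9)^5. By inclusion-exclusion on dice exceeding 9: Σ_j (-1)^j C(5,j)·C(36-1-9j, 4) = C(5,0)·C(35,4) - C(5,1)·C(26,4) + C(5,2)·C(17,4) - C(5,3)·C(8,4) = 1·52360 - 5·14950 + 10·2380 - 10·70 = 710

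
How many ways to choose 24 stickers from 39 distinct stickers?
C(39,24) = 39!/(24!×15!) = 25140840660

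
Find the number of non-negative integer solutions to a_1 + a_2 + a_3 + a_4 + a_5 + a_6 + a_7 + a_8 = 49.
C(49+8-1, 8-1) = C(56, 7) = 231917400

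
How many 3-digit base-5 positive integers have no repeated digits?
First digit: 4 choices (nonzero). Then descending: 4 × 4 × 3 = 48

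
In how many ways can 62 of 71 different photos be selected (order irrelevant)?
C(71,62) = 71!/(62!×9!) = 74473879480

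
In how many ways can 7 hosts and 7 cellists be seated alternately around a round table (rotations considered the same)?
Fix one of the hosts: (7-1)! ways for the remaining hosts, × 7! ways for the cellists = 720 × 5040 = 3628800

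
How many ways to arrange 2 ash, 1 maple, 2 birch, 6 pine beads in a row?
11! / (2! × 1! × 2! × 6!) = 13860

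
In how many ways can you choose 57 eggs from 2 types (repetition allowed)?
C(57+2-1, 2-1) = C(58, 1) = 58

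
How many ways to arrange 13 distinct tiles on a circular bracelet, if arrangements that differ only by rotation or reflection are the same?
(13-1)!/2 = 479001600/2 = 239500800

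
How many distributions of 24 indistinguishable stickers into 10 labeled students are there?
C(24+10-1, 10-1) = C(33, 9) = 38567100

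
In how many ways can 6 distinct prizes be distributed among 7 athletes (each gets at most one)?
P(7,6) = 7!/(7-6)! = 5040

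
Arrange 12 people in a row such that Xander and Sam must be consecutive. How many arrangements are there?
Treat the 2 as one block: (12-2+1)! × 2! = 39916800 × 2 = 79833600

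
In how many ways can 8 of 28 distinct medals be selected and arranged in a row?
P(28,8) = 28!/(28-8)! = 125318793600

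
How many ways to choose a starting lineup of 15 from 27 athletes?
C(27,15) = 27!/(15!×12!) = 17383860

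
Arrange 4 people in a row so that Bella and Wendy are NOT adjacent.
Total - adjacent = 4! - (4-1)!×2 = 24 - 12 = 12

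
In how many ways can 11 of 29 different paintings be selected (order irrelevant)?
C(29,11) = 29!/(11!×18!) = 34597290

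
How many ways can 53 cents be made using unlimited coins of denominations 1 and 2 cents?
Coefficient of x^53 in 1/(1-x^1) · 1/(1-x^2). Use j coins of 2 for j = 0..⌊53/2⌋ = 26, the rest in 1s: 26 + 1 = 27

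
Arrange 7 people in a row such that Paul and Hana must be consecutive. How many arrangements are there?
Treat the 2 as one block: (7-2+1)! × 2! = 720 × 2 = 1440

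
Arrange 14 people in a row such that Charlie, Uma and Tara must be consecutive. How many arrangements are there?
Treat the 3 as one block: (14-3+1)! × 3! = 479001600 × 6 = 2874009600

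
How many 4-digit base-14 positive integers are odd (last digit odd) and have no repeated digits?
Last∈{1,3,5,7,9,11,13}. Last=0: 0. Last nonzero: 7×12×P(12,2) = 11088. Total = 11088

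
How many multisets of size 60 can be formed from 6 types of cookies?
C(60+6-1, 6-1) = C(65, 5) = 8259888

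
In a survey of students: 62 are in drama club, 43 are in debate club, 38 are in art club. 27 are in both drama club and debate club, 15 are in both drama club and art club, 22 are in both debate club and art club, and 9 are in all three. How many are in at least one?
|A∪B∪C| = 62+43+38-27-15-22+9 = 88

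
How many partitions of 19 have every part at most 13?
Let r_j(i) = number of partitions of i into parts ≤ j, for i = 0..19. r_1(i) = 1 for all i; r_j(i) = r_{j-1}(i) + r_j(i-j). Rows j = 2..13: ≤2: 1 1 2 2 3 3 4 4 5 5 6 6 7 7 8 8 9 9 10 10; ≤3: 1 1 2 3 4 5 7 8 10 12 14 16 19 21 24 27 30 33 37 40; ≤4: 1 1 2 3 5 6 9 11 15 18 23 27 34 39 47 54 64 72 84 94; ≤5: 1 1 2 3 5 7 10 13 18 23 30 37 47 57 70 84 101 119 141 164; ≤6: 1 1 2 3 5 7 11 14 20 26 35 44 58 71 90 110 136 163 199 235; ≤7: 1 1 2 3 5 7 11 15 21 28 38 49 65 82 105 131 164 201 248 300; ≤8: 1 1 2 3 5 7 11 15 22 29 40 52 70 89 116 146 186 230 288 352; ≤9: 1 1 2 3 5 7 11 15 22 30 41 54 73 94 123 157 201 252 318 393; ≤10: 1 1 2 3 5 7 11 15 22 30 42 55 75 97 128 164 212 267 340 423; ≤11: 1 1 2 3 5 7 11 15 22 30 42 56 76 99 131 169 219 278 355 445; ≤12: 1 1 2 3 5 7 11 15 22 30 42 56 77 100 133 172 224 285 366 460; ≤13: 1 1 2 3 5 7 11 15 22 30 42 56 77 101 134 174 227 290 373 471. r_13(19) = 471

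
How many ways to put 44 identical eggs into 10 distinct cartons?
C(44+10-1, 10-1) = C(53, 9) = 4431613550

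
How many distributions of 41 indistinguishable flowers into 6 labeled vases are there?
C(41+6-1, 6-1) = C(46, 5) = 1370754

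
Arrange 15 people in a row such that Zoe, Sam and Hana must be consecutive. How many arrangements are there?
Treat the 3 as one block: (15-3+1)! × 3! = 6227020800 × 6 = 37362124800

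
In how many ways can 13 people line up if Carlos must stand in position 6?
Fix one position: (13-1)! = 479001600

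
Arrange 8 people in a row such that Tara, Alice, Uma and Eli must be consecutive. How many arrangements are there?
Treat the 4 as one block: (8-4+1)! × 4! = 120 × 24 = 2880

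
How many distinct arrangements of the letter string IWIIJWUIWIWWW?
13! / (6! × 1! × 1! × 5!) = 72072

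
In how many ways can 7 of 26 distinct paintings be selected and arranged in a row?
P(26,7) = 26!/(26-7)! = 3315312000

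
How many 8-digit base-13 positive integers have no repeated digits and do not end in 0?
Last digit: 12 nonzero choices. First digit: 11 (nonzero, ≠last). Middle 6: P(11,6) = 332640. Total = 43908480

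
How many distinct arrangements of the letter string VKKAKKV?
7! / (2! × 4! × 1!) = 105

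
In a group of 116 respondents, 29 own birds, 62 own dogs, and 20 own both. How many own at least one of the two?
|A∪B| = |A| + |B| - |A∩B| = 29 + 62 - 20 = 71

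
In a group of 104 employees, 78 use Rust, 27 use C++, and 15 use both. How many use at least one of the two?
|A∪B| = |A| + |B| - |A∩B| = 78 + 27 - 15 = 90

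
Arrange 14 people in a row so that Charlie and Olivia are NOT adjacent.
Total - adjacent = 14! - (14-1)!×2 = 87178291200 - 12454041600 = 74724249600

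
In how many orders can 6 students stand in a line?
6! = 720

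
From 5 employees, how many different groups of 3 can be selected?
C(5,3) = 5!/(3!×2!) = 10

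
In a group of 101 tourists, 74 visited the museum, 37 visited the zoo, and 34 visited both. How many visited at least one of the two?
|A∪B| = |A| + |B| - |A∩B| = 74 + 37 - 34 = 77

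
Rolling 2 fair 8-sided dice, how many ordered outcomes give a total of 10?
Coefficient of x^10 in (x + x² + ... + x^8)^2. By inclusion-exclusion on dice exceeding 8: Σ_j (-1)^j C(2,j)·C(10-1-8j, 1) = C(2,0)·C(9,1) - C(2,1)·C(1,1) = 1·9 - 2·1 = 7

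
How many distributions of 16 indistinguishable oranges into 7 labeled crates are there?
C(16+7-1, 7-1) = C(22, 6) = 74613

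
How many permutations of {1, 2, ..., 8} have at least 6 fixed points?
Exactly j fixed points: C(8,j)·!(8-j); sum over j ≥ 6 (derangement numbers via !m = (m-1)·(!(m-1) + !(m-2)): !0..!2 = 1, 0, 1). Σ_{j=6}^{8} C(8,j)·!(8-j) = C(8,6)·!2 + C(8,7)·!1 + C(8,8)·!0 = 28·1 + 8·0 + 1·1 = 29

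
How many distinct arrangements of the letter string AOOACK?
6! / (1! × 2! × 1! × 2!) = 180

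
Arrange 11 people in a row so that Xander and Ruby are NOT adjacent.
Total - adjacent = 11! - (11-1)!×2 = 39916800 - 7257600 = 32659200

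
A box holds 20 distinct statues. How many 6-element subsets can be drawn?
C(20,6) = 20!/(6!×14!) = 38760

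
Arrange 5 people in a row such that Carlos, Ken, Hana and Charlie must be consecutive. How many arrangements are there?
Treat the 4 as one block: (5-4+1)! × 4! = 2 × 24 = 48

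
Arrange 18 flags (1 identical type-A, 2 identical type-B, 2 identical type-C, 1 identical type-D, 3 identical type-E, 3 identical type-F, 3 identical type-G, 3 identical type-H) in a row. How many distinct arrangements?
18! / (1! × 2! × 2! × 1! × 3! × 3! × 3! × 3!) = 1235025792000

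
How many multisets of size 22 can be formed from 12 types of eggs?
C(22+12-1, 12-1) = C(33, 11) = 193536720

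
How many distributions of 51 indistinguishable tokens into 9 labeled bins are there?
C(51+9-1, 9-1) = C(59, 8) = 2217471399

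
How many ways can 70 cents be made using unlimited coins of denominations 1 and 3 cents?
Coefficient of x^70 in 1/(1-x^1) · 1/(1-x^3). Use j coins of 3 for j = 0..⌊70/3⌋ = 23, the rest in 1s: 23 + 1 = 24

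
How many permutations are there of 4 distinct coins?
4! = 24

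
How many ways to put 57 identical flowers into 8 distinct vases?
C(57+8-1, 8-1) = C(64, 7) = 621216192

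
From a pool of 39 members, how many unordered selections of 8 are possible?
C(39,8) = 39!/(8!×31!) = 61523748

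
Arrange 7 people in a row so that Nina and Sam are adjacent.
Treat as block: (7-1)! × 2! = 720 × 2 = 1440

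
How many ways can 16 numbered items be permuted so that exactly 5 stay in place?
Choose the 5 fixed points C(16,5) = 4368, derange the rest: !11 = Σ_{j=0}^{11} (-1)^j·11!/j! = 39916800 - 39916800 + 19958400 - 6652800 + 1663200 - 332640 + 55440 - 7920 + 990 - 110 + 11 - 1 = 14684570. Product = 4368 × 14684570 = 64142201760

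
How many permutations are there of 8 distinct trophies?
8! = 40320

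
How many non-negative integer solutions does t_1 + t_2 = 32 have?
C(32+2-1, 2-1) = C(33, 1) = 33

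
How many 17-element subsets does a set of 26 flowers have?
C(26,17) = 26!/(17!×9!) = 3124550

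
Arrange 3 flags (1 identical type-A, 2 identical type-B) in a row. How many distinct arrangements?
3! / (1! × 2!) = 3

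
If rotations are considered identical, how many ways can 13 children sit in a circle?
Circular: fix one position, arrange the rest. (13-1)! = 479001600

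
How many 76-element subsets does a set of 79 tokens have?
C(79,76) = 79!/(76!×3!) = 79079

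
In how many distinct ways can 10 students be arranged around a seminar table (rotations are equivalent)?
Circular: fix one position, arrange the rest. (10-1)! = 362880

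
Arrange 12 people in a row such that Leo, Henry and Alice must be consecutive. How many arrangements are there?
Treat the 3 as one block: (12-3+1)! × 3! = 3628800 × 6 = 21772800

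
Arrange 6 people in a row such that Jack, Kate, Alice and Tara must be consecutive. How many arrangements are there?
Treat the 4 as one block: (6-4+1)! × 4! = 6 × 24 = 144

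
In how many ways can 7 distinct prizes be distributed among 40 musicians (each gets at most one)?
P(40,7) = 40!/(40-7)! = 93963542400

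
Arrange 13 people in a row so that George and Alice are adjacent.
Treat as block: (13-1)! × 2! = 479001600 × 2 = 958003200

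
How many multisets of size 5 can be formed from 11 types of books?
C(5+11-1, 11-1) = C(15, 10) = 3003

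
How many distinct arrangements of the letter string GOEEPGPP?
8! / (2! × 2! × 3! × 1!) = 1680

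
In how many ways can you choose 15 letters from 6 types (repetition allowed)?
C(15+6-1, 6-1) = C(20, 5) = 15504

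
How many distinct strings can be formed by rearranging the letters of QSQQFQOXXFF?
11! / (2! × 4! × 1! × 1! × 3!) = 138600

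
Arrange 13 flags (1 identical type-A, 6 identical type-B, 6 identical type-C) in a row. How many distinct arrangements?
13! / (1! × 6! × 6!) = 12012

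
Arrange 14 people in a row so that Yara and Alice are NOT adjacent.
Total - adjacent = 14! - (14-1)!×2 = 87178291200 - 12454041600 = 74724249600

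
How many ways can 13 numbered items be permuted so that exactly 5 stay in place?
Choose the 5 fixed points C(13,5) = 1287, derange the rest: !8 = Σ_{j=0}^{8} (-1)^j·8!/j! = 40320 - 40320 + 20160 - 6720 + 1680 - 336 + 56 - 8 + 1 = 14833. Product = 1287 × 14833 = 19090071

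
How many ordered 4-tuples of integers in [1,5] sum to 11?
Coefficient of x^11 in (x + x² + ... + x^5)^4. By inclusion-exclusion on dice exceeding 5: Σ_j (-1)^j C(4,j)·C(11-1-5j, 3) = C(4,0)·C(10,3) - C(4,1)·C(5,3) = 1·120 - 4·10 = 80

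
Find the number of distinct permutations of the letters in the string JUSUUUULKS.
10! / (1! × 1! × 5! × 1! × 2!) = 15120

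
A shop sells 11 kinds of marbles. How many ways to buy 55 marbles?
C(55+11-1, 11-1) = C(65, 10) = 179013799328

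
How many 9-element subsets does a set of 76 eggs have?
C(76,9) = 76!/(9!×67!) = 142466675900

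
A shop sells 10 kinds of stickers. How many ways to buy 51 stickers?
C(51+10-1, 10-1) = C(60, 9) = 14783142660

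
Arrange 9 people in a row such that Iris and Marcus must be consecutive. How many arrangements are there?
Treat the 2 as one block: (9-2+1)! × 2! = 40320 × 2 = 80640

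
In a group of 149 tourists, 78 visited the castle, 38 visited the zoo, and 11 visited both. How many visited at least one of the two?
|A∪B| = |A| + |B| - |A∩B| = 78 + 38 - 11 = 105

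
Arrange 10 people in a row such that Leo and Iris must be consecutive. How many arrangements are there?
Treat the 2 as one block: (10-2+1)! × 2! = 362880 × 2 = 725760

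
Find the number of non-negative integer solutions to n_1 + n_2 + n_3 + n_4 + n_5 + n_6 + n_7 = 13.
C(13+7-1, 7-1) = C(19, 6) = 27132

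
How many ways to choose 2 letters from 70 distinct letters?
C(70,2) = 70!/(2!×68!) = 2415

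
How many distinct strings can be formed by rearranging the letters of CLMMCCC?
7! / (2! × 1! × 4!) = 105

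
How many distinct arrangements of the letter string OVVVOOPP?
8! / (2! × 3! × 3!) = 560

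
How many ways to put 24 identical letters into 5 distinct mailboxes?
C(24+5-1, 5-1) = C(28, 4) = 20475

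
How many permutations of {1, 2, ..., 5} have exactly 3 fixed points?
Choose the 3 fixed points C(5,3) = 10, derange the rest: !2 = Σ_{j=0}^{2} (-1)^j·2!/j! = 2 - 2 + 1 = 1. Product = 10 × 1 = 10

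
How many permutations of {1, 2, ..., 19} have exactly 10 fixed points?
Choose the 10 fixed points C(19,10) = 92378, derange the rest: !9 = Σ_{j=0}^{9} (-1)^j·9!/j! = 362880 - 362880 + 181440 - 60480 + 15120 - 3024 + 504 - 72 + 9 - 1 = 133496. Product = 92378 × 133496 = 12332093488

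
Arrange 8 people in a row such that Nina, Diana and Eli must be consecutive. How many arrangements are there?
Treat the 3 as one block: (8-3+1)! × 3! = 720 × 6 = 4320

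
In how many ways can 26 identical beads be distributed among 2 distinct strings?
C(26+2-1, 2-1) = C(27, 1) = 27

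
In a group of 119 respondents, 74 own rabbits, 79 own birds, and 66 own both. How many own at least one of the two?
|A∪B| = |A| + |B| - |A∩B| = 74 + 79 - 66 = 87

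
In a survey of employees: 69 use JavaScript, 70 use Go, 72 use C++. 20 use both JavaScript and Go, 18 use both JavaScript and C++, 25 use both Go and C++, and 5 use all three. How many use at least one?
|A∪B∪C| = 69+70+72-20-18-25+5 = 153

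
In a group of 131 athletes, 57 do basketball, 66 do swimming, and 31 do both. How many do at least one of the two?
|A∪B| = |A| + |B| - |A∩B| = 57 + 66 - 31 = 92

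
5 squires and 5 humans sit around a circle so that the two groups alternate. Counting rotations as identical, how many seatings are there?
Fix one of the squires: (5-1)! ways for the remaining squires, × 5! ways for the humans = 24 × 120 = 2880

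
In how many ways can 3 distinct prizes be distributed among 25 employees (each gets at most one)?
P(25,3) = 25!/(25-3)! = 13800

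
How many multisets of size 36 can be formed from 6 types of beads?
C(36+6-1, 6-1) = C(41, 5) = 749398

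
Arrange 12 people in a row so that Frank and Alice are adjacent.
Treat as block: (12-1)! × 2! = 39916800 × 2 = 79833600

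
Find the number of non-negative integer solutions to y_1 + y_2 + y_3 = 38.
C(38+3-1, 3-1) = C(40, 2) = 780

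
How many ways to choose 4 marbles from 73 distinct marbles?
C(73,4) = 73!/(4!×69!) = 1088430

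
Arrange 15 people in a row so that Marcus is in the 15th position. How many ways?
Fix one position: (15-1)! = 87178291200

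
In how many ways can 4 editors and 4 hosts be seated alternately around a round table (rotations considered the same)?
Fix one of the editors: (4-1)! ways for the remaining editors, × 4! ways for the hosts = 6 × 24 = 144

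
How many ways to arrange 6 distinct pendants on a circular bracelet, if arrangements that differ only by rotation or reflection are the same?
(6-1)!/2 = 120/2 = 60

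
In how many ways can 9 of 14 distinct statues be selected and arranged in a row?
P(14,9) = 14!/(14-9)! = 726485760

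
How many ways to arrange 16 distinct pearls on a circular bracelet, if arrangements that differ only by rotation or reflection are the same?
(16-1)!/2 = 1307674368000/2 = 653837184000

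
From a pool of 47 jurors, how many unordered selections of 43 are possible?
C(47,43) = 47!/(43!×4!) = 178365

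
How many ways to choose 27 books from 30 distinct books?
C(30,27) = 30!/(27!×3!) = 4060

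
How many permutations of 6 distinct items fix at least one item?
Complement of the derangements. !6 = Σ_{j=0}^{6} (-1)^j·6!/j! = 720 - 720 + 360 - 120 + 30 - 6 + 1 = 265. 6! - !6 = 720 - 265 = 455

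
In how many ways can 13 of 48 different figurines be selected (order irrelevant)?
C(48,13) = 48!/(13!×35!) = 192928249296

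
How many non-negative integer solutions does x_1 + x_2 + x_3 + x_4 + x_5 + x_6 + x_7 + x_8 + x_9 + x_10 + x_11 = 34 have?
C(34+11-1, 11-1) = C(44, 10) = 2481256778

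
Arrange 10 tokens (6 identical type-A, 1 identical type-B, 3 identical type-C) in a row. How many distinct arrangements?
10! / (6! × 1! × 3!) = 840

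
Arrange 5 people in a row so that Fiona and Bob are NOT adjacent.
Total - adjacent = 5! - (5-1)!×2 = 120 - 48 = 72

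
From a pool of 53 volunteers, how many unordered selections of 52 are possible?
C(53,52) = 53!/(52!×1!) = 53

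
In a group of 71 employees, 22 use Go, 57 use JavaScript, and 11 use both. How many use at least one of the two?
|A∪B| = |A| + |B| - |A∩B| = 22 + 57 - 11 = 68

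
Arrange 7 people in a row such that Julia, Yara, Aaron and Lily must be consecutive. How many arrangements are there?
Treat the 4 as one block: (7-4+1)! × 4! = 24 × 24 = 576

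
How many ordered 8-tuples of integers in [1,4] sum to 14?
Coefficient of x^14 in (x + x² + ... + x^4)^8. By inclusion-exclusion on dice exceeding 4: Σ_j (-1)^j C(8,j)·C(14-1-4j, 7) = C(8,0)·C(13,7) - C(8,1)·C(9,7) = 1·1716 - 8·36 = 1428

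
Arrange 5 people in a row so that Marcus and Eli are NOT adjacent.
Total - adjacent = 5! - (5-1)!×2 = 120 - 48 = 72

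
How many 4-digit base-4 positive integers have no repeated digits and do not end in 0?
Last digit: 3 nonzero choices. First digit: 2 (nonzero, ≠last). Middle 2: P(2,2) = 2. Total = 12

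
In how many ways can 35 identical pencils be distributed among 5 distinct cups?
C(35+5-1, 5-1) = C(39, 4) = 82251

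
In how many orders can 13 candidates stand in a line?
13! = 6227020800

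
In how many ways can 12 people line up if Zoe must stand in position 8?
Fix one position: (12-1)! = 39916800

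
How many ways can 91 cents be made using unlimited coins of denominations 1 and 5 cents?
Coefficient of x^91 in 1/(1-x^1) · 1/(1-x^5). Use j coins of 5 for j = 0..⌊91/5⌋ = 18, the rest in 1s: 18 + 1 = 19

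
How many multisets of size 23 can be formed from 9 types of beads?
C(23+9-1, 9-1) = C(31, 8) = 7888725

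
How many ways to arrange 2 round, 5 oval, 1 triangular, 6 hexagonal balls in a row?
14! / (2! × 5! × 1! × 6!) = 504504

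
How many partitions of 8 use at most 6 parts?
By conjugation, equals partitions of 8 into parts ≤ 6. Let r_j(i) = number of partitions of i into parts ≤ j, for i = 0..8. r_1(i) = 1 for all i; r_j(i) = r_{j-1}(i) + r_j(i-j). Rows j = 2..6: ≤2: 1 1 2 2 3 3 4 4 5; ≤3: 1 1 2 3 4 5 7 8 10; ≤4: 1 1 2 3 5 6 9 11 15; ≤5: 1 1 2 3 5 7 10 13 18; ≤6: 1 1 2 3 5 7 11 14 20. r_6(8) = 20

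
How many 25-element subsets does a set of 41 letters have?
C(41,25) = 41!/(25!×16!) = 103077446706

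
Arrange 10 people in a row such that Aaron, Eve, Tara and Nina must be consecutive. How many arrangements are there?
Treat the 4 as one block: (10-4+1)! × 4! = 5040 × 24 = 120960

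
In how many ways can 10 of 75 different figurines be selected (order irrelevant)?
C(75,10) = 75!/(10!×65!) = 828931106355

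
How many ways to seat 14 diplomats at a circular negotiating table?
Circular: fix one position, arrange the rest. (14-1)! = 6227020800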